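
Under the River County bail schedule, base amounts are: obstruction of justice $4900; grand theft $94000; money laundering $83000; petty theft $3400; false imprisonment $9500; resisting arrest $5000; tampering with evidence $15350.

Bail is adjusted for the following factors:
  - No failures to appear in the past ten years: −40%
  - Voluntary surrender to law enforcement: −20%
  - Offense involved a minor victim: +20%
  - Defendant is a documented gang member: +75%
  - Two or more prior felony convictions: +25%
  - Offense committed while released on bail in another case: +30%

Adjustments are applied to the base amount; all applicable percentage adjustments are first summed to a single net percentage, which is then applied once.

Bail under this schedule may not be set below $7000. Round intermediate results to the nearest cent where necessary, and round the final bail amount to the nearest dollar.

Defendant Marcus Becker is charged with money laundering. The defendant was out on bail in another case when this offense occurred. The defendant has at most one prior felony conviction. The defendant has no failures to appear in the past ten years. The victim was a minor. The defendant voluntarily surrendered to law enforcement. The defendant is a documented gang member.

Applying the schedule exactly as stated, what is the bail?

Base amounts from the schedule: money laundering $83000.
Single charge. Combined base = $83000.
Net percentage adjustment: −40% −20% +20% +75% +30% = +65%. $83000 × 1.65 = $136950.
$136950 is at or above the $7000 minimum.

$136950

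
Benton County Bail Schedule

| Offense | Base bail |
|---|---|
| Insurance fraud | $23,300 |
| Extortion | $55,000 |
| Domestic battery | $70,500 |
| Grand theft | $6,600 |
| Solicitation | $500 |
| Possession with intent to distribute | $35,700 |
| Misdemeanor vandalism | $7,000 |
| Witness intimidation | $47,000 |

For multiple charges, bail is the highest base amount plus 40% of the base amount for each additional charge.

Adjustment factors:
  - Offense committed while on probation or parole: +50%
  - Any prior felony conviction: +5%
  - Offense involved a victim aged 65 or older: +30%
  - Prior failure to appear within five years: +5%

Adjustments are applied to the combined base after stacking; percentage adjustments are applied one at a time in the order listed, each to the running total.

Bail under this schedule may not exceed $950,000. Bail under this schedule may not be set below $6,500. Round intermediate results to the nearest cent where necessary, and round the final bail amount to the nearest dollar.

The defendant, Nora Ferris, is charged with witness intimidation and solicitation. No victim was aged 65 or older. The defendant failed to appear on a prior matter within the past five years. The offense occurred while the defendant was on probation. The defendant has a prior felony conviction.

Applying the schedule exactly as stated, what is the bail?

Base amounts from the schedule: witness intimidation $47,000; solicitation $500.
Stacking rule: highest base plus 40% of each additional charge. Highest is witness intimidation at $47,000. Additional: $500 × 40% = $200. Combined base = $47,000 + $200 = $47,200.
Offense committed while on probation or parole (+50%): $47,200 × 1.5 = $70,800.
Any prior felony conviction (+5%): $70,800 × 1.05 = $74,340.
Prior failure to appear within five years (+5%): $74,340 × 1.05 = $78,057.
$78,057 is within the $950,000 maximum.
$78,057 is at or above the $6,500 minimum.

$78,057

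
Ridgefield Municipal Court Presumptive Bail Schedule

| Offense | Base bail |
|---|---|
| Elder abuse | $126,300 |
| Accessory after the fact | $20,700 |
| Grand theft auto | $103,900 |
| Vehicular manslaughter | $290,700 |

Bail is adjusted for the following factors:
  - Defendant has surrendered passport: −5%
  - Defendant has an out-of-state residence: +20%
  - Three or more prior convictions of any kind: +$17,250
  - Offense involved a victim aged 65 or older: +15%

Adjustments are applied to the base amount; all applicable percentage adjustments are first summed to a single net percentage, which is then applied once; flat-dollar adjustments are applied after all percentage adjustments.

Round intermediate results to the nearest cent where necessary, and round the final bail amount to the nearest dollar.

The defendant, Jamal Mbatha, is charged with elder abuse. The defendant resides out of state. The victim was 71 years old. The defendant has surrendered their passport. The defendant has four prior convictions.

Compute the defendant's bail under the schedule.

$181,440

Base amounts from the schedule: elder abuse $126,300.
Single charge. Combined base = $126,300.
Net percentage adjustment: −5% +20% +15% = +30%. $126,300 × 1.3 = $164,190.
Three or more prior convictions of any kind (+$17,250 flat): $164,190 + $17,250 = $181,440.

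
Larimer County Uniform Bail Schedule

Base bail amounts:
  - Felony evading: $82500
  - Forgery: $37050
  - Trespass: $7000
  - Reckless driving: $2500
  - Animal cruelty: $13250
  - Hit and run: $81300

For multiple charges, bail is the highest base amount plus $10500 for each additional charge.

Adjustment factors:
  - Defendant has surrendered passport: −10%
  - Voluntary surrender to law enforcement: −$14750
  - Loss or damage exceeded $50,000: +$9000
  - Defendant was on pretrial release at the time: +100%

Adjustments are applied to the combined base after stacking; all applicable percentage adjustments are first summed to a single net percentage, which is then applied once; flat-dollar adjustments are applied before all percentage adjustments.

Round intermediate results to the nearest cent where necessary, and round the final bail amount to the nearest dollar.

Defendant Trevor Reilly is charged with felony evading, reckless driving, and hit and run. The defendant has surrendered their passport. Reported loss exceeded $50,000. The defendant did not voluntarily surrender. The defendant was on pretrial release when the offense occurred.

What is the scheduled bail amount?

$213750

Base amounts from the schedule: felony evading $82500; reckless driving $2500; hit and run $81300.
Stacking rule: highest base plus $10500 per additional charge. Highest is felony evading at $82500; 2 additional charges → +$21000. Combined base = $103500.
Loss or damage exceeded $50,000 (+$9000 flat): $103500 + $9000 = $112500.
Net percentage adjustment: −10% +100% = +90%. $112500 × 1.9 = $213750.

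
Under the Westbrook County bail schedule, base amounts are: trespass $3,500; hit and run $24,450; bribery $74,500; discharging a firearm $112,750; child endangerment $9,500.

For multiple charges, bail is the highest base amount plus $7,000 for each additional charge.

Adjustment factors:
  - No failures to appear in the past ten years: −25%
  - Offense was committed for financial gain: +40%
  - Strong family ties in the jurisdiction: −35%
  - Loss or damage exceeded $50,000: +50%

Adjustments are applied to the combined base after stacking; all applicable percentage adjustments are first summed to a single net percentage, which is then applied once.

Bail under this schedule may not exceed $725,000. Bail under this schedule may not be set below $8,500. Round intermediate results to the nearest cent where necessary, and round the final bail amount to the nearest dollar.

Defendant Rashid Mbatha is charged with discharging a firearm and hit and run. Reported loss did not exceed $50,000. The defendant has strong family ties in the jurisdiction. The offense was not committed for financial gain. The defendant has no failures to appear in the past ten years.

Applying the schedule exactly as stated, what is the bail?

Base amounts from the schedule: discharging a firearm $112,750; hit and run $24,450.
Stacking rule: highest base plus $7,000 per additional charge. Highest is discharging a firearm at $112,750; 1 additional charge → +$7,000. Combined base = $119,750.
Net percentage adjustment: −25% −35% = −60%. $119,750 × 0.4 = $47,900.
$47,900 is within the $725,000 maximum.
$47,900 is at or above the $8,500 minimum.

$47,900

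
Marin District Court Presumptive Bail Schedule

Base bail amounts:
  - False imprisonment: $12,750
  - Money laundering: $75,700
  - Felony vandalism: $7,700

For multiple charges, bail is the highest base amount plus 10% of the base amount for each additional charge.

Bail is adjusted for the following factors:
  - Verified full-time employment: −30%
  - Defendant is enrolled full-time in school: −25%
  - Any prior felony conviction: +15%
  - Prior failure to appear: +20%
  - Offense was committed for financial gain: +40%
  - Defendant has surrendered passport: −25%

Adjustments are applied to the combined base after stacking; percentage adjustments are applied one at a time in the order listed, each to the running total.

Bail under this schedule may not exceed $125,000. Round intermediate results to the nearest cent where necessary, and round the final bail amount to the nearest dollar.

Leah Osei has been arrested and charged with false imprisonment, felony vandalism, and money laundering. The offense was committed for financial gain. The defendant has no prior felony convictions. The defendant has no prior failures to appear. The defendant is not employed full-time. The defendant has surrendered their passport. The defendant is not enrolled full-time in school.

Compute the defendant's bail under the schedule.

$81,632

Base amounts from the schedule: false imprisonment $12,750; felony vandalism $7,700; money laundering $75,700.
Stacking rule: highest base plus 10% of each additional charge. Highest is money laundering at $75,700. Additional: $12,750 × 10% = $1,275; $7,700 × 10% = $770. Combined base = $75,700 + $2,045 = $77,745.
Offense was committed for financial gain (+40%): $77,745 × 1.4 = $108,843.
Defendant has surrendered passport (−25%): $108,843 × 0.75 = $81,632.25.
$81,632.25 is within the $125,000 maximum.
Rounded to the nearest dollar: $81,632.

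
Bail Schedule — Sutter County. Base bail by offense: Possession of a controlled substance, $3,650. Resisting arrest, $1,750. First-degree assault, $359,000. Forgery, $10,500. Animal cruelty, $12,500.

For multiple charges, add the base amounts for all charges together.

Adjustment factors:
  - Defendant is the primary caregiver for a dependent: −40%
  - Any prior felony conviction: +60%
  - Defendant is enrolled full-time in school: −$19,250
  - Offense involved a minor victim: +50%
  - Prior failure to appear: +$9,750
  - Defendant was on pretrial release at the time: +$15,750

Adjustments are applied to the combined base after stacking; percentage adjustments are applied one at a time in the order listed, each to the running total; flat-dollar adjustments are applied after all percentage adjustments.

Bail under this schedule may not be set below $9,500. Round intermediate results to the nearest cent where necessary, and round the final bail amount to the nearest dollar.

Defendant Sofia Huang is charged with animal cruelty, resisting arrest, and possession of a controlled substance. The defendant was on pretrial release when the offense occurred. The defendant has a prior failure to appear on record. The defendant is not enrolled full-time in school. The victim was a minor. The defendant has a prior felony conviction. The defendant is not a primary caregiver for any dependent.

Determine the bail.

Base amounts from the schedule: animal cruelty $12,500; resisting arrest $1,750; possession of a controlled substance $3,650.
Stacking rule: sum of all bases. $12,500 + $1,750 + $3,650 = $17,900.
Any prior felony conviction (+60%): $17,900 × 1.6 = $28,640.
Offense involved a minor victim (+50%): $28,640 × 1.5 = $42,960.
Prior failure to appear (+$9,750 flat): $42,960 + $9,750 = $52,710.
Defendant was on pretrial release at the time (+$15,750 flat): $52,710 + $15,750 = $68,460.
$68,460 is at or above the $9,500 minimum.

$68,460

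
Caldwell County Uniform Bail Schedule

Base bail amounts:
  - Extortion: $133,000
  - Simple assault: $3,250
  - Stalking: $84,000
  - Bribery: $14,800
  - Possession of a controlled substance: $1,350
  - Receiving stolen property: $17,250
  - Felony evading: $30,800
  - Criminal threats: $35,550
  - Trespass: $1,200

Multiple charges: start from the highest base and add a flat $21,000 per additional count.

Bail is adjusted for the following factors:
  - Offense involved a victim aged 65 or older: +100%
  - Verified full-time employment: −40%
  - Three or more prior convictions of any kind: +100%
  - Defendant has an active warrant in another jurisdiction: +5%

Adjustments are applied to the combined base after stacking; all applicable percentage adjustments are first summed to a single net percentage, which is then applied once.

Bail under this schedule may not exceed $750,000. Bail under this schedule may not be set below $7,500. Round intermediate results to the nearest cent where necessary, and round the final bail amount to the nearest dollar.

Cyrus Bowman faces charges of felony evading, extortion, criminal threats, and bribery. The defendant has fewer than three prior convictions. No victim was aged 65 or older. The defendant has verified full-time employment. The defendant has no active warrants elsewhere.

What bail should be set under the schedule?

Base amounts from the schedule: felony evading $30,800; extortion $133,000; criminal threats $35,550; bribery $14,800.
Stacking rule: highest base plus $21,000 per additional charge. Highest is extortion at $133,000; 3 additional charges → +$63,000. Combined base = $196,000.
Verified full-time employment (−40%): $196,000 × 0.6 = $117,600.
$117,600 is within the $750,000 maximum.
$117,600 is at or above the $7,500 minimum.

$117,600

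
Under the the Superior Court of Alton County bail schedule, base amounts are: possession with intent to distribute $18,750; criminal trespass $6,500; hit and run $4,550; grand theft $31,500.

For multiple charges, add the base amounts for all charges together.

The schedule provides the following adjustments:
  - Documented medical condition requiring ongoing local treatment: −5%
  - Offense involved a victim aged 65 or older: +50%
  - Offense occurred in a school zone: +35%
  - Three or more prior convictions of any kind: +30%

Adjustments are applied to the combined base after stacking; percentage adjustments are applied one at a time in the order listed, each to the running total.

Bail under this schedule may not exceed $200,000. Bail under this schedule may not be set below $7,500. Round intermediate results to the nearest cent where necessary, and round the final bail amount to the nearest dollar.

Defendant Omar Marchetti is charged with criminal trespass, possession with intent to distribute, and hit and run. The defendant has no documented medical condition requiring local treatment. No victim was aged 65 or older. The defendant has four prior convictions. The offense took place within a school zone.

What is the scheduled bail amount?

Base amounts from the schedule: criminal trespass $6,500; possession with intent to distribute $18,750; hit and run $4,550.
Stacking rule: sum of all bases. $6,500 + $18,750 + $4,550 = $29,800.
Offense occurred in a school zone (+35%): $29,800 × 1.35 = $40,230.
Three or more prior convictions of any kind (+30%): $40,230 × 1.3 = $52,299.
$52,299 is within the $200,000 maximum.
$52,299 is at or above the $7,500 minimum.

$52,299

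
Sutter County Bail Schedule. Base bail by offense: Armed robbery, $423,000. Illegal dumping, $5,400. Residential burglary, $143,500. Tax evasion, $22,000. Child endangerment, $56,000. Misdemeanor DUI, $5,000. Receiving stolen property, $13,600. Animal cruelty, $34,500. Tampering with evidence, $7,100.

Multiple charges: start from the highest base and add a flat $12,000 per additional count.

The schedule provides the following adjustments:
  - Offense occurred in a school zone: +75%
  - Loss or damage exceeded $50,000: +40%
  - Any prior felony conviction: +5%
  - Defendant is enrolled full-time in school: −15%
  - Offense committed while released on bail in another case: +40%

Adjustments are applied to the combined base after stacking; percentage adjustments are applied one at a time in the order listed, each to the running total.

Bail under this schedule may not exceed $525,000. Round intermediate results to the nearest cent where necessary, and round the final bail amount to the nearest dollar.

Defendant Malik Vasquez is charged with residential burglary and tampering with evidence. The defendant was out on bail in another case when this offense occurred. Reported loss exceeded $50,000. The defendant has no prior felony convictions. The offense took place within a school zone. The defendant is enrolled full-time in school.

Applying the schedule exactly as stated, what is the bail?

$453,360

Base amounts from the schedule: residential burglary $143,500; tampering with evidence $7,100.
Stacking rule: highest base plus $12,000 per additional charge. Highest is residential burglary at $143,500; 1 additional charge → +$12,000. Combined base = $155,500.
Offense occurred in a school zone (+75%): $155,500 × 1.75 = $272,125.
Loss or damage exceeded $50,000 (+40%): $272,125 × 1.4 = $380,975.
Defendant is enrolled full-time in school (−15%): $380,975 × 0.85 = $323,828.75.
Offense committed while released on bail in another case (+40%): $323,828.75 × 1.4 = $453,360.25.
$453,360.25 is within the $525,000 maximum.
Rounded to the nearest dollar: $453,360.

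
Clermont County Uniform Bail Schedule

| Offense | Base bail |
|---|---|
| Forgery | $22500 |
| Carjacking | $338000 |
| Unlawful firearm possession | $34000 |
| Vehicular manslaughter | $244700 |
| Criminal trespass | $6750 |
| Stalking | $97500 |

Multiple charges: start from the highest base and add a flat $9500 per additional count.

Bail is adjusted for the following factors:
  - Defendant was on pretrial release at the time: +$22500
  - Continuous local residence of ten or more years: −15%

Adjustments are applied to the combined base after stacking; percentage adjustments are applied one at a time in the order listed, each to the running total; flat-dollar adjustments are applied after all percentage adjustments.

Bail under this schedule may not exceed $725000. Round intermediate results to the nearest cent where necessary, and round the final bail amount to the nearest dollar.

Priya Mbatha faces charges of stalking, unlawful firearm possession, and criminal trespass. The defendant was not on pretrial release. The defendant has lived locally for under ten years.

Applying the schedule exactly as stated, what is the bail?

Base amounts from the schedule: stalking $97500; unlawful firearm possession $34000; criminal trespass $6750.
Stacking rule: highest base plus $9500 per additional charge. Highest is stalking at $97500; 2 additional charges → +$19000. Combined base = $116500.
No adjustment factors apply to this defendant.
$116500 is within the $725000 maximum.

$116500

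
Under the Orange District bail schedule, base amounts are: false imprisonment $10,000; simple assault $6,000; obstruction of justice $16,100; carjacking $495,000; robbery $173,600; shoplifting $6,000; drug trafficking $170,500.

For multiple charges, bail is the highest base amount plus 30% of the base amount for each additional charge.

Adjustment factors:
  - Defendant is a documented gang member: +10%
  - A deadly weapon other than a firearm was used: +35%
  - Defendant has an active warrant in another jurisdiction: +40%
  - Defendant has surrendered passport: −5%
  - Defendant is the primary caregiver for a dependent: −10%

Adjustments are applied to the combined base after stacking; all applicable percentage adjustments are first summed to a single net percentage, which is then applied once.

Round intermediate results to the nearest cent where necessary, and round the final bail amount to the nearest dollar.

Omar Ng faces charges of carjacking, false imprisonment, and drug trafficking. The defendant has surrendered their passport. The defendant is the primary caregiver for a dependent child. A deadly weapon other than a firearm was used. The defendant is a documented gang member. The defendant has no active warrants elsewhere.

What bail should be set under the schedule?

$713,895

Base amounts from the schedule: carjacking $495,000; false imprisonment $10,000; drug trafficking $170,500.
Stacking rule: highest base plus 30% of each additional charge. Highest is carjacking at $495,000. Additional: $10,000 × 30% = $3,000; $170,500 × 30% = $51,150. Combined base = $495,000 + $54,150 = $549,150.
Net percentage adjustment: +10% +35% −5% −10% = +30%. $549,150 × 1.3 = $713,895.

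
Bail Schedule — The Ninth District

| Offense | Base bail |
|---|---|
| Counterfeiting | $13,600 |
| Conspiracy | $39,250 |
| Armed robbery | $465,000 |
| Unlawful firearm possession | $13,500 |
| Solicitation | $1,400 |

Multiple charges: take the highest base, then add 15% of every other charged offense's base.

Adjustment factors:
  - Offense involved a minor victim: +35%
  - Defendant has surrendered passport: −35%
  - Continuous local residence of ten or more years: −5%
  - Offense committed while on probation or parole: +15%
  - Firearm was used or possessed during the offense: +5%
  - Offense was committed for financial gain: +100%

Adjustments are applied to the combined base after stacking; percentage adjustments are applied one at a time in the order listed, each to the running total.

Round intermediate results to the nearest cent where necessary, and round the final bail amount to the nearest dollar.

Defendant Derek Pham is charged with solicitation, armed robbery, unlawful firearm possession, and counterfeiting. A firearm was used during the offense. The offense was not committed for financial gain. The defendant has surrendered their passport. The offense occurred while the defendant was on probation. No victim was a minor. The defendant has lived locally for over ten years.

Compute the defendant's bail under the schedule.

Base amounts from the schedule: solicitation $1,400; armed robbery $465,000; unlawful firearm possession $13,500; counterfeiting $13,600.
Stacking rule: highest base plus 15% of each additional charge. Highest is armed robbery at $465,000. Additional: $1,400 × 15% = $210; $13,500 × 15% = $2,025; $13,600 × 15% = $2,040. Combined base = $465,000 + $4,275 = $469,275.
Defendant has surrendered passport (−35%): $469,275 × 0.65 = $305,028.75.
Continuous local residence of ten or more years (−5%): $305,028.75 × 0.95 = $289,777.31.
Offense committed while on probation or parole (+15%): $289,777.31 × 1.15 = $333,243.91.
Firearm was used or possessed during the offense (+5%): $333,243.91 × 1.05 = $349,906.11.
Rounded to the nearest dollar: $349,906.

$349,906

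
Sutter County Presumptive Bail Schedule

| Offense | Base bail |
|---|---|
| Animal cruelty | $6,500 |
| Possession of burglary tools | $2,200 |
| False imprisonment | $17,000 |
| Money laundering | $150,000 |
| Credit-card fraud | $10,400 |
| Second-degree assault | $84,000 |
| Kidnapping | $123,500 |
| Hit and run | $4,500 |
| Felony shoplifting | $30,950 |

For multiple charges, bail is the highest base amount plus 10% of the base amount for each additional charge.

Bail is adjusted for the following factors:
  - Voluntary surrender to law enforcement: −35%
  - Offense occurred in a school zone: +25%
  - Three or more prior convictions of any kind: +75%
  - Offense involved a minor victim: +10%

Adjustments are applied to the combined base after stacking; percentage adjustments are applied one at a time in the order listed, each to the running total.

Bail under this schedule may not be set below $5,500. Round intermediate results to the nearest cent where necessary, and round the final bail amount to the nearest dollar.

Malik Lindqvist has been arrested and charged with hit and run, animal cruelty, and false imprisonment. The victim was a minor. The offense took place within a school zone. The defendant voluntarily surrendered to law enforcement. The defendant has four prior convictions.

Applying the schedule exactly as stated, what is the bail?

$28,310

Base amounts from the schedule: hit and run $4,500; animal cruelty $6,500; false imprisonment $17,000.
Stacking rule: highest base plus 10% of each additional charge. Highest is false imprisonment at $17,000. Additional: $4,500 × 10% = $450; $6,500 × 10% = $650. Combined base = $17,000 + $1,100 = $18,100.
Voluntary surrender to law enforcement (−35%): $18,100 × 0.65 = $11,765.
Offense occurred in a school zone (+25%): $11,765 × 1.25 = $14,706.25.
Three or more prior convictions of any kind (+75%): $14,706.25 × 1.75 = $25,735.94.
Offense involved a minor victim (+10%): $25,735.94 × 1.1 = $28,309.53.
$28,309.53 is at or above the $5,500 minimum.
Rounded to the nearest dollar: $28,310.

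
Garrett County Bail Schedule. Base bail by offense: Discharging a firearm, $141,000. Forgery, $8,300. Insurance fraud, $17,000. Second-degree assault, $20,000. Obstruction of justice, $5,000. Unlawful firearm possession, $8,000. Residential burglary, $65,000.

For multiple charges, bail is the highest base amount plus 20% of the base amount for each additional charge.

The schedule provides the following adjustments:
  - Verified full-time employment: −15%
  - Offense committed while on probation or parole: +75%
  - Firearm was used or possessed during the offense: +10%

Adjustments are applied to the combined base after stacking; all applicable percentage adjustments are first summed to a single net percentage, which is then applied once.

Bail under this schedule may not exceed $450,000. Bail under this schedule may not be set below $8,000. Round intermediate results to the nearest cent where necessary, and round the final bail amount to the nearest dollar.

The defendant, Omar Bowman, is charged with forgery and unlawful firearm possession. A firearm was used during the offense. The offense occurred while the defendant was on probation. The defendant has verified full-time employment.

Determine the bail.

$16,830

Base amounts from the schedule: forgery $8,300; unlawful firearm possession $8,000.
Stacking rule: highest base plus 20% of each additional charge. Highest is forgery at $8,300. Additional: $8,000 × 20% = $1,600. Combined base = $8,300 + $1,600 = $9,900.
Net percentage adjustment: −15% +75% +10% = +70%. $9,900 × 1.7 = $16,830.
$16,830 is within the $450,000 maximum.
$16,830 is at or above the $8,000 minimum.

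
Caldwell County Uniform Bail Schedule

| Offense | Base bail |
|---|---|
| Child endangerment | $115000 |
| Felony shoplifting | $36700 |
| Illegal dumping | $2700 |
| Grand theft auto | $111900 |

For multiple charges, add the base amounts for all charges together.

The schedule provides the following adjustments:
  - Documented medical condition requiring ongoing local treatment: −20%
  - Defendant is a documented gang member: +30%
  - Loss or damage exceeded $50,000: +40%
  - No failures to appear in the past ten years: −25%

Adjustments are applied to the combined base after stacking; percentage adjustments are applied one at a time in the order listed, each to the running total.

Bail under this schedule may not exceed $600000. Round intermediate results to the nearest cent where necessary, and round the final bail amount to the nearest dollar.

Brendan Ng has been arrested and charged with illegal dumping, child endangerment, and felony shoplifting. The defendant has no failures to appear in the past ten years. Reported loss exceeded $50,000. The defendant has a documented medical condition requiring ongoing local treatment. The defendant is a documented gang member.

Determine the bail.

$168605

Base amounts from the schedule: illegal dumping $2700; child endangerment $115000; felony shoplifting $36700.
Stacking rule: sum of all bases. $2700 + $115000 + $36700 = $154400.
Documented medical condition requiring ongoing local treatment (−20%): $154400 × 0.8 = $123520.
Defendant is a documented gang member (+30%): $123520 × 1.3 = $160576.
Loss or damage exceeded $50,000 (+40%): $160576 × 1.4 = $224806.40.
No failures to appear in the past ten years (−25%): $224806.40 × 0.75 = $168604.80.
$168604.80 is within the $600000 maximum.
Rounded to the nearest dollar: $168605.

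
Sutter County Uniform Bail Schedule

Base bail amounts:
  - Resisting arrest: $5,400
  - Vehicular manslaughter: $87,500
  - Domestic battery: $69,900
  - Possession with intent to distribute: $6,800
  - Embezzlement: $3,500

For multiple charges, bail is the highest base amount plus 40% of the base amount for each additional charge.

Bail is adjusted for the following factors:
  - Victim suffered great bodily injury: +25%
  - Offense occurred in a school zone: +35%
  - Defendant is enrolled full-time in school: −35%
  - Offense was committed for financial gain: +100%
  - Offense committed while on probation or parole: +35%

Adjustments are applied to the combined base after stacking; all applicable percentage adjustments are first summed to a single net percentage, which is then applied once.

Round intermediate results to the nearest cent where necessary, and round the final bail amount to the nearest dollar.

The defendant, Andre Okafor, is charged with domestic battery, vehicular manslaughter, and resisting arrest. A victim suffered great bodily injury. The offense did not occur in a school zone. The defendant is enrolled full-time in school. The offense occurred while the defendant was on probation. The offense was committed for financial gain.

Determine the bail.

$264,645

Base amounts from the schedule: domestic battery $69,900; vehicular manslaughter $87,500; resisting arrest $5,400.
Stacking rule: highest base plus 40% of each additional charge. Highest is vehicular manslaughter at $87,500. Additional: $69,900 × 40% = $27,960; $5,400 × 40% = $2,160. Combined base = $87,500 + $30,120 = $117,620.
Net percentage adjustment: +25% −35% +100% +35% = +125%. $117,620 × 2.25 = $264,645.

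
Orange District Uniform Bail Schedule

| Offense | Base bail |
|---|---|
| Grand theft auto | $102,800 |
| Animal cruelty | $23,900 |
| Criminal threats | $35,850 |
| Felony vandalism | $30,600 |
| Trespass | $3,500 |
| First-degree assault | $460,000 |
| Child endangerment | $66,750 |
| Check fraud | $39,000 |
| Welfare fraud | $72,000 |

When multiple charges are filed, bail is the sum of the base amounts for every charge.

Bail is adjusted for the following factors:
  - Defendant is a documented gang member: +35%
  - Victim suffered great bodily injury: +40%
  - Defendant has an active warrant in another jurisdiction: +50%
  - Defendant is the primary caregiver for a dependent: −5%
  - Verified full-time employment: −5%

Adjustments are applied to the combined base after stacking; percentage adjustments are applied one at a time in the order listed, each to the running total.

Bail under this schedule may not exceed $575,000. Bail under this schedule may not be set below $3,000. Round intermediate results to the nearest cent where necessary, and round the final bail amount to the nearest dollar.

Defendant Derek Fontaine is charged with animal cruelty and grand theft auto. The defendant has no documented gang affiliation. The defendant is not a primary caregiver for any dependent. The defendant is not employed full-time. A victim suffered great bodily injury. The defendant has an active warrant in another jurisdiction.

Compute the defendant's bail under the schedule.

$266,070

Base amounts from the schedule: animal cruelty $23,900; grand theft auto $102,800.
Stacking rule: sum of all bases. $23,900 + $102,800 = $126,700.
Victim suffered great bodily injury (+40%): $126,700 × 1.4 = $177,380.
Defendant has an active warrant in another jurisdiction (+50%): $177,380 × 1.5 = $266,070.
$266,070 is within the $575,000 maximum.
$266,070 is at or above the $3,000 minimum.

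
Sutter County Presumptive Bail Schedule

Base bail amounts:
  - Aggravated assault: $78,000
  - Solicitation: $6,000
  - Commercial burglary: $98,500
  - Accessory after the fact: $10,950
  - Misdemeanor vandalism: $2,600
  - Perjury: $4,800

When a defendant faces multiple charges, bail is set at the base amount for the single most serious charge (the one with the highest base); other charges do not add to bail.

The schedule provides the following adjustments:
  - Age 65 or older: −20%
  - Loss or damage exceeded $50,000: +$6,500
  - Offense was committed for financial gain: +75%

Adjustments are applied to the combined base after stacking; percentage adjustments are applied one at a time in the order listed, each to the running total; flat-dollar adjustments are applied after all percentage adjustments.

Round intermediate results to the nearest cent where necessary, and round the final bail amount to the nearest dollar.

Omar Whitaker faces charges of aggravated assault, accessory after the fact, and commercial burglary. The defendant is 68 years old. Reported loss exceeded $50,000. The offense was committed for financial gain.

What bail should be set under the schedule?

Base amounts from the schedule: aggravated assault $78,000; accessory after the fact $10,950; commercial burglary $98,500.
Stacking rule: use the highest base only. Highest is commercial burglary at $98,500. Combined base = $98,500.
Age 65 or older (−20%): $98,500 × 0.8 = $78,800.
Offense was committed for financial gain (+75%): $78,800 × 1.75 = $137,900.
Loss or damage exceeded $50,000 (+$6,500 flat): $137,900 + $6,500 = $144,400.

$144,400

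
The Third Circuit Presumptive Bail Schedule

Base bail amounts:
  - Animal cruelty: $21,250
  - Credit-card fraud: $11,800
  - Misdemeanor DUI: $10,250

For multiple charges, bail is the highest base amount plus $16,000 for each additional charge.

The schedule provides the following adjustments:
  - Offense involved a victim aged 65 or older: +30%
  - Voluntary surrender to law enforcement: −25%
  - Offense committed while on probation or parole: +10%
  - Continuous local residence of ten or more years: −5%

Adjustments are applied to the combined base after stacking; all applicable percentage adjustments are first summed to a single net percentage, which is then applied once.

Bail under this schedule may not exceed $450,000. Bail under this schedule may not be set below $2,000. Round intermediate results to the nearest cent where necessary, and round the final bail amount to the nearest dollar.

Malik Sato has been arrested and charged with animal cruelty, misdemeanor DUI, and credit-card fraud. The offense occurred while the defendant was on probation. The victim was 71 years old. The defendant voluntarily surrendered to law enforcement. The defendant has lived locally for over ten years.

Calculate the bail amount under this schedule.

$58,575

Base amounts from the schedule: animal cruelty $21,250; misdemeanor DUI $10,250; credit-card fraud $11,800.
Stacking rule: highest base plus $16,000 per additional charge. Highest is animal cruelty at $21,250; 2 additional charges → +$32,000. Combined base = $53,250.
Net percentage adjustment: +30% −25% +10% −5% = +10%. $53,250 × 1.1 = $58,575.
$58,575 is within the $450,000 maximum.
$58,575 is at or above the $2,000 minimum.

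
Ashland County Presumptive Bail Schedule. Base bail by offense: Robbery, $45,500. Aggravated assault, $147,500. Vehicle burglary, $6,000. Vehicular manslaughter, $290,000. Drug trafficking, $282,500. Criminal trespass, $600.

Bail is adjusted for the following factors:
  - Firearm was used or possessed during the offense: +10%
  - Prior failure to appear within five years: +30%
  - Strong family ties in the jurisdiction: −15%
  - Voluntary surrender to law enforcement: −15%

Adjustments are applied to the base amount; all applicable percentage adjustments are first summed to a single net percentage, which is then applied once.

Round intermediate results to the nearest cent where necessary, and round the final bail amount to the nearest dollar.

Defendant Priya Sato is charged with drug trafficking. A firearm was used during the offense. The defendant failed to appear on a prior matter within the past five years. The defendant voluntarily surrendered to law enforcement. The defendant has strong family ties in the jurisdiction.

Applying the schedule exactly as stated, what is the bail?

$310,750

Base amounts from the schedule: drug trafficking $282,500.
Single charge. Combined base = $282,500.
Net percentage adjustment: +10% +30% −15% −15% = +10%. $282,500 × 1.1 = $310,750.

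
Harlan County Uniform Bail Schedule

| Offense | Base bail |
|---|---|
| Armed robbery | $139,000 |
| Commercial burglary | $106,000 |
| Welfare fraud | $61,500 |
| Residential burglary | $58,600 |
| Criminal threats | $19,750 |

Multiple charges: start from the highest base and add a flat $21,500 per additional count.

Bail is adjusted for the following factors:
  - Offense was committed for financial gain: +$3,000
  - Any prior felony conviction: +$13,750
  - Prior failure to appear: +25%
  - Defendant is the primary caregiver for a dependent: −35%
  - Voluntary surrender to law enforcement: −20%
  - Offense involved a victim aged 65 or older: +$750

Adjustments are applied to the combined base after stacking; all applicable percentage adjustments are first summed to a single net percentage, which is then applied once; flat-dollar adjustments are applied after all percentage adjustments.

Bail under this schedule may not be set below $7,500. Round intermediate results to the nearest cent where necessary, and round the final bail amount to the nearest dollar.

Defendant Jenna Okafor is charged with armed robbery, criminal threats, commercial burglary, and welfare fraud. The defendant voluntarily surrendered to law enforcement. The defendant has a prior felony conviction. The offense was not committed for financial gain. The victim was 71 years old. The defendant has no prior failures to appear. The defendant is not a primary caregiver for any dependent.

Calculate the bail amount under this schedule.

$177,300

Base amounts from the schedule: armed robbery $139,000; criminal threats $19,750; commercial burglary $106,000; welfare fraud $61,500.
Stacking rule: highest base plus $21,500 per additional charge. Highest is armed robbery at $139,000; 3 additional charges → +$64,500. Combined base = $203,500.
Voluntary surrender to law enforcement (−20%): $203,500 × 0.8 = $162,800.
Any prior felony conviction (+$13,750 flat): $162,800 + $13,750 = $176,550.
Offense involved a victim aged 65 or older (+$750 flat): $176,550 + $750 = $177,300.
$177,300 is at or above the $7,500 minimum.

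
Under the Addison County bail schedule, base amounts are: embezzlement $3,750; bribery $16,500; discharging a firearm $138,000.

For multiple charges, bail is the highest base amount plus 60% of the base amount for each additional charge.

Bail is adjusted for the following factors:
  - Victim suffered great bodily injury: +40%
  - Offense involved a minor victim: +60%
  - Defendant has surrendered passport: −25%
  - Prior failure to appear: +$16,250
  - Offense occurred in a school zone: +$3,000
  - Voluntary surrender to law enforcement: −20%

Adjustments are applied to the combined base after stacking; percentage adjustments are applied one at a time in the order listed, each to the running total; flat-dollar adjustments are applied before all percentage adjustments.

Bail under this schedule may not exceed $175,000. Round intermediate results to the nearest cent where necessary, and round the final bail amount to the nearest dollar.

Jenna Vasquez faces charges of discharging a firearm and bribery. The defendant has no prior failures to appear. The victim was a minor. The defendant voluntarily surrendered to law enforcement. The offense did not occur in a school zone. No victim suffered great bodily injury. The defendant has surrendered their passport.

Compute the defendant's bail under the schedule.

Base amounts from the schedule: discharging a firearm $138,000; bribery $16,500.
Stacking rule: highest base plus 60% of each additional charge. Highest is discharging a firearm at $138,000. Additional: $16,500 × 60% = $9,900. Combined base = $138,000 + $9,900 = $147,900.
Offense involved a minor victim (+60%): $147,900 × 1.6 = $236,640.
Defendant has surrendered passport (−25%): $236,640 × 0.75 = $177,480.
Voluntary surrender to law enforcement (−20%): $177,480 × 0.8 = $141,984.
$141,984 is within the $175,000 maximum.

$141,984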